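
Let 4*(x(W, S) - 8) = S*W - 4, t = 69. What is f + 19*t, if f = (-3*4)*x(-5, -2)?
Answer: 1197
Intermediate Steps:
x(W, S) = 7 + S*W/4 (x(W, S) = 8 + (S*W - 4)/4 = 8 + (-4 + S*W)/4 = 8 + (-1 + S*W/4) = 7 + S*W/4)
f = -114 (f = (-3*4)*(7 + (¼)*(-2)*(-5)) = -12*(7 + 5/2) = -12*19/2 = -114)
f + 19*t = -114 + 19*69 = -114 + 1311 = 1197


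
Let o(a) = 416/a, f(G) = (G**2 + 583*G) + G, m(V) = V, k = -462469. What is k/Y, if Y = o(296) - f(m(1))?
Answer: 17111353/21593 ≈ 792.45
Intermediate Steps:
f(G) = G**2 + 584*G
Y = -21593/37 (Y = 416/296 - (584 + 1) = 416*(1/296) - 585 = 52/37 - 1*585 = 52/37 - 585 = -21593/37 ≈ -583.59)
k/Y = -462469/(-21593/37) = -462469*(-37/21593) = 17111353/21593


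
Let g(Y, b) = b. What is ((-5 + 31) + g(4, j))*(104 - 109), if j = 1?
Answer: -135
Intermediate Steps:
((-5 + 31) + g(4, j))*(104 - 109) = ((-5 + 31) + 1)*(104 - 109) = (26 + 1)*(-5) = 27*(-5) = -135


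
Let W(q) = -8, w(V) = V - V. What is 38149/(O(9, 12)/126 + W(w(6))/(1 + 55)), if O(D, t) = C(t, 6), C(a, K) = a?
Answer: -801129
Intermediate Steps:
w(V) = 0
O(D, t) = t
38149/(O(9, 12)/126 + W(w(6))/(1 + 55)) = 38149/(12/126 - 8/(1 + 55)) = 38149/(12*(1/126) - 8/56) = 38149/(2/21 - 8*1/56) = 38149/(2/21 - ⅐) = 38149/(-1/21) = 38149*(-21) = -801129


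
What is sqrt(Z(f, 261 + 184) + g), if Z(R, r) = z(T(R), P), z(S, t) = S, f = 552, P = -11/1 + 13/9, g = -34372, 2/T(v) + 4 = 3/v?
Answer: 2*I*sqrt(94739205)/105 ≈ 185.4*I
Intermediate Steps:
T(v) = 2/(-4 + 3/v)
P = -86/9 (P = -11*1 + 13*(1/9) = -11 + 13/9 = -86/9 ≈ -9.5556)
Z(R, r) = -2*R/(-3 + 4*R)
sqrt(Z(f, 261 + 184) + g) = sqrt(-2*552/(-3 + 4*552) - 34372) = sqrt(-2*552/(-3 + 2208) - 34372) = sqrt(-2*552/2205 - 34372) = sqrt(-2*552*1/2205 - 34372) = sqrt(-368/735 - 34372) = sqrt(-25263788/735) = 2*I*sqrt(94739205)/105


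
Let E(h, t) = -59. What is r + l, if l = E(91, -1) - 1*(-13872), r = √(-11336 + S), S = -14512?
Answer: 13813 + 6*I*√718 ≈ 13813.0 + 160.77*I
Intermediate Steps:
r = 6*I*√718 (r = √(-11336 - 14512) = √(-25848) = 6*I*√718 ≈ 160.77*I)
l = 13813 (l = -59 - 1*(-13872) = -59 + 13872 = 13813)
r + l = 6*I*√718 + 13813 = 13813 + 6*I*√718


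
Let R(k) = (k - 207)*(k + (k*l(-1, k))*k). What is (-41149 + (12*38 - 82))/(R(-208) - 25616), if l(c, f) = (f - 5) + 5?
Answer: -40775/3734609184 ≈ -1.0918e-5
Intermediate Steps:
l(c, f) = f (l(c, f) = (-5 + f) + 5 = f)
R(k) = (-207 + k)*(k + k³) (R(k) = (k - 207)*(k + (k*k)*k) = (-207 + k)*(k + k²*k) = (-207 + k)*(k + k³))
(-41149 + (12*38 - 82))/(R(-208) - 25616) = (-41149 + (12*38 - 82))/(-208*(-207 - 208 + (-208)³ - 207*(-208)²) - 25616) = (-41149 + (456 - 82))/(-208*(-207 - 208 - 8998912 - 207*43264) - 25616) = (-41149 + 374)/(-208*(-207 - 208 - 8998912 - 8955648) - 25616) = -40775/(-208*(-17954975) - 25616) = -40775/(3734634800 - 25616) = -40775/3734609184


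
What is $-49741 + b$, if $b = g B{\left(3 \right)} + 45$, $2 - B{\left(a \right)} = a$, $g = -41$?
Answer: $-49655$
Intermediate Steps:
$B{\left(a \right)} = 2 - a$
$b = 86$ ($b = - 41 \left(2 - 3\right) + 45 = \left(-41\right) \left(-1\right) + 45 = 41 + 45 = 86$)
$-49741 + b = -49741 + 86 = -49655$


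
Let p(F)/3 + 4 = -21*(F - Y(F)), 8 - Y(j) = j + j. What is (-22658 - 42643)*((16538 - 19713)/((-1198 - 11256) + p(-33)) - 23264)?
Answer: 347879911029/229 ≈ 1.5191e+9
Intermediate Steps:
Y(j) = 8 - 2*j (Y(j) = 8 - (j + j) = 8 - 2*j)
p(F) = 492 - 189*F (p(F) = -12 + 3*(-21*(F - (8 - 2*F))) = -12 + 3*(-21*(F + (-8 + 2*F))) = -12 + 3*(-21*(-8 + 3*F)) = -12 + 3*(168 - 63*F) = -12 + (504 - 189*F) = 492 - 189*F)
(-22658 - 42643)*((16538 - 19713)/((-1198 - 11256) + p(-33)) - 23264) = (-22658 - 42643)*((16538 - 19713)/((-1198 - 11256) + (492 - 189*(-33))) - 23264) = -65301*(-3175/(-12454 + (492 + 6237)) - 23264) = -65301*(-3175/(-12454 + 6729) - 23264) = -65301*(-3175/(-5725) - 23264) = -65301*(-3175*(-1/5725) - 23264) = -65301*(127/229 - 23264) = -65301*(-5327329/229) = 347879911029/229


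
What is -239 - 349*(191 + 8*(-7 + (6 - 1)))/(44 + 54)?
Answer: -12071/14 ≈ -862.21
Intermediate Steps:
-239 - 349*(191 + 8*(-7 + (6 - 1)))/(44 + 54) = -239 - 349*(191 + 8*(-7 + 5))/98 = -239 - 349*(191 + 8*(-2))/98 = -239 - 349*(191 - 16)/98 = -239 - 61075/98 = -239 - 349*25/14 = -239 - 8725/14 = -12071/14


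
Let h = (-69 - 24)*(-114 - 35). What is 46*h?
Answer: 637422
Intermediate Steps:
h = 13857 (h = -93*(-149) = 13857)
46*h = 46*13857 = 637422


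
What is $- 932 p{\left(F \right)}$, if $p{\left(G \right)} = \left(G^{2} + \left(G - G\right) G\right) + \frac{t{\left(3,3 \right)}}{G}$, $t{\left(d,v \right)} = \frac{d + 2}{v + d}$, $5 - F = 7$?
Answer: $- \frac{10019}{3} \approx -3339.7$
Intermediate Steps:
$F = -2$ ($F = 5 - 7 = -2$)
$t{\left(d,v \right)} = \frac{2 + d}{d + v}$
$p{\left(G \right)} = G^{2} + \frac{5}{6 G}$ ($p{\left(G \right)} = \left(G^{2} + \left(G - G\right) G\right) + \frac{\frac{1}{3 + 3} \left(2 + 3\right)}{G} = \left(G^{2} + 0 G\right) + \frac{\frac{1}{6} \cdot 5}{G} = \left(G^{2} + 0\right) + \frac{\frac{1}{6} \cdot 5}{G} = G^{2} + \frac{5}{6 G}$)
$- 932 p{\left(F \right)} = - 932 \frac{\frac{5}{6} + \left(-2\right)^{3}}{-2} = - 932 \left(- \frac{\frac{5}{6} - 8}{2}\right) = - 932 \left(\left(- \frac{1}{2}\right) \left(- \frac{43}{6}\right)\right) = \left(-932\right) \frac{43}{12} = - \frac{10019}{3}$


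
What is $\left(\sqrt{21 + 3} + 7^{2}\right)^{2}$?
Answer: $2425 + 196 \sqrt{6} \approx 2905.1$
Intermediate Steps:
$\left(\sqrt{21 + 3} + 7^{2}\right)^{2} = \left(\sqrt{24} + 49\right)^{2} = \left(2 \sqrt{6} + 49\right)^{2} = \left(49 + 2 \sqrt{6}\right)^{2}$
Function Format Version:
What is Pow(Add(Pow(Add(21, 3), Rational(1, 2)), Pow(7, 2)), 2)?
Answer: Add(2425, Mul(196, Pow(6, Rational(1, 2)))) ≈ 2905.1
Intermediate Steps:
Pow(Add(Pow(Add(21, 3), Rational(1, 2)), Pow(7, 2)), 2) = Pow(Add(Pow(24, Rational(1, 2)), 49), 2) = Pow(Add(Mul(2, Pow(6, Rational(1, 2))), 49), 2) = Pow(Add(49, Mul(2, Pow(6, Rational(1, 2)))), 2)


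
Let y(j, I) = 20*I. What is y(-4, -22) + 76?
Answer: -364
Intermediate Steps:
y(-4, -22) + 76 = 20*(-22) + 76 = -440 + 76 = -364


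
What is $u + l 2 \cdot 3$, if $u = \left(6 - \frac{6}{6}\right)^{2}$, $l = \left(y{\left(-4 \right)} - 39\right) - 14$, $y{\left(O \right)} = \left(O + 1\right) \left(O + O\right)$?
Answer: $-149$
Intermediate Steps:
$y{\left(O \right)} = 2 O \left(1 + O\right)$ ($y{\left(O \right)} = \left(1 + O\right) 2 O = 2 O \left(1 + O\right)$)
$l = -29$ ($l = \left(2 \left(-4\right) \left(1 - 4\right) - 39\right) - 14 = \left(2 \left(-4\right) \left(-3\right) - 39\right) - 14 = \left(24 - 39\right) - 14 = -15 - 14 = -29$)
$u = 25$ ($u = \left(6 - 1\right)^{2} = 5^{2} = 25$)
$u + l 2 \cdot 3 = 25 - 29 \cdot 2 \cdot 3 = 25 - 174 = -149$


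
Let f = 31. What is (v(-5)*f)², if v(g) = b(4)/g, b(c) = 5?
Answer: 961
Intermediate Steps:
v(g) = 5/g
(v(-5)*f)² = ((5/(-5))*31)² = ((5*(-⅕))*31)² = (-1*31)² = (-31)² = 961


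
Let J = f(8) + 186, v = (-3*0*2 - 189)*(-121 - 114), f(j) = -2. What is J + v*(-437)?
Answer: -19409171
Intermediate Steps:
v = 44415 (v = (0*2 - 189)*(-235) = (0 - 189)*(-235) = -189*(-235) = 44415)
J = 184 (J = -2 + 186 = 184)
J + v*(-437) = 184 + 44415*(-437) = 184 - 19409355 = -19409171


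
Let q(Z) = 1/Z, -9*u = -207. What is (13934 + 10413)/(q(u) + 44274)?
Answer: 559981/1018303 ≈ 0.54992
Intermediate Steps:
u = 23 (u = -1/9*(-207) = 23)
(13934 + 10413)/(q(u) + 44274) = (13934 + 10413)/(1/23 + 44274) = 24347/(1/23 + 44274) = 24347/(1018303/23) = 24347*(23/1018303) = 559981/1018303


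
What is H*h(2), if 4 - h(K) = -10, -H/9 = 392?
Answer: -49392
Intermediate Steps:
H = -3528 (H = -9*392 = -3528)
h(K) = 14 (h(K) = 4 - 1*(-10) = 4 + 10 = 14)
H*h(2) = -3528*14 = -49392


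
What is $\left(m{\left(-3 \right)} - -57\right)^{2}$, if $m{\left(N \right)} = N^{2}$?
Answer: $4356$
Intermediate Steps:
$\left(m{\left(-3 \right)} - -57\right)^{2} = \left(\left(-3\right)^{2} - -57\right)^{2} = \left(9 + 57\right)^{2} = 66^{2} = 4356$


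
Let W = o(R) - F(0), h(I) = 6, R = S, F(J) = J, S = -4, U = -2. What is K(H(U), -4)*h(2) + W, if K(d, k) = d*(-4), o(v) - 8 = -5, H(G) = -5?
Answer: 123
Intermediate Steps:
R = -4
o(v) = 3 (o(v) = 8 - 5 = 3)
K(d, k) = -4*d
W = 3 (W = 3 - 1*0 = 3 + 0 = 3)
K(H(U), -4)*h(2) + W = -4*(-5)*6 + 3 = 20*6 + 3 = 120 + 3 = 123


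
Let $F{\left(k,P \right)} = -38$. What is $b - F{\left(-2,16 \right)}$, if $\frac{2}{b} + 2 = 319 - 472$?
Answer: $\frac{5888}{155} \approx 37.987$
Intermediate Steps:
$b = - \frac{2}{155}$ ($b = \frac{2}{-2 + \left(319 - 472\right)} = \frac{2}{-2 - 153} = \frac{2}{-155} = 2 \left(- \frac{1}{155}\right) = - \frac{2}{155} \approx -0.012903$)
$b - F{\left(-2,16 \right)} = - \frac{2}{155} - -38 = - \frac{2}{155} + 38 = \frac{5888}{155}$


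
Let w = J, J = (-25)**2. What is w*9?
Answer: 5625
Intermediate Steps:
J = 625
w = 625
w*9 = 625*9 = 5625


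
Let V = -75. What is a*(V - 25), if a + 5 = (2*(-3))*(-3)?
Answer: -1300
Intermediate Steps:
a = 13 (a = -5 + (2*(-3))*(-3) = -5 - 6*(-3) = -5 + 18 = 13)
a*(V - 25) = 13*(-75 - 25) = 13*(-100) = -1300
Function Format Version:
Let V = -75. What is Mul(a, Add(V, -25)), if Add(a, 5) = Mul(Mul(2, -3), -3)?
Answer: -1300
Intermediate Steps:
a = 13 (a = Add(-5, Mul(Mul(2, -3), -3)) = Add(-5, Mul(-6, -3)) = Add(-5, 18) = 13)
Mul(a, Add(V, -25)) = Mul(13, Add(-75, -25)) = Mul(13, -100) = -1300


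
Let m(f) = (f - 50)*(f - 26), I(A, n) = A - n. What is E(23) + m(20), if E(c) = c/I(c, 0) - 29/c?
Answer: 4134/23 ≈ 179.74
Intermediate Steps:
m(f) = (-50 + f)*(-26 + f)
E(c) = 1 - 29/c (E(c) = c/(c - 1*0) - 29/c = c/(c + 0) - 29/c = c/c - 29/c = 1 - 29/c)
E(23) + m(20) = (-29 + 23)/23 + (1300 + 20² - 76*20) = (1/23)*(-6) + (1300 + 400 - 1520) = -6/23 + 180 = 4134/23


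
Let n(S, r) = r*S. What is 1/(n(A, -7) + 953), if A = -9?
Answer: 1/1016 ≈ 0.00098425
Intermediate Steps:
n(S, r) = S*r
1/(n(A, -7) + 953) = 1/(-9*(-7) + 953) = 1/(63 + 953) = 1/1016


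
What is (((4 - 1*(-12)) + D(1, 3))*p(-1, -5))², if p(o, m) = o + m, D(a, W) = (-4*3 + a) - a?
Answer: 576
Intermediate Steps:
D(a, W) = -12 (D(a, W) = (-12 + a) - a = -12)
p(o, m) = m + o
(((4 - 1*(-12)) + D(1, 3))*p(-1, -5))² = (((4 - 1*(-12)) - 12)*(-5 - 1))² = (((4 + 12) - 12)*(-6))² = ((16 - 12)*(-6))² = (4*(-6))² = (-24)² = 576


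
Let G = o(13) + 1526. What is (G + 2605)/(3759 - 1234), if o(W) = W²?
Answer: 172/101 ≈ 1.7030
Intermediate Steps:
G = 1695 (G = 13² + 1526 = 169 + 1526 = 1695)
(G + 2605)/(3759 - 1234) = (1695 + 2605)/(3759 - 1234) = 4300/2525 = 4300*(1/2525) = 172/101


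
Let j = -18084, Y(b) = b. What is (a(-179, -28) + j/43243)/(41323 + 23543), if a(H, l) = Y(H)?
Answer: -7758581/2805000438 ≈ -0.0027660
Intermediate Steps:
a(H, l) = H
(a(-179, -28) + j/43243)/(41323 + 23543) = (-179 - 18084/43243)/(41323 + 23543) = (-179 - 18084*1/43243)/64866 = (-179 - 18084/43243)*(1/64866) = -7758581/43243*1/64866 = -7758581/2805000438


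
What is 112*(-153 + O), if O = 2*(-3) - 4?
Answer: -18256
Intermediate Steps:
O = -10 (O = -6 - 4 = -10)
112*(-153 + O) = 112*(-153 - 10) = 112*(-163) = -18256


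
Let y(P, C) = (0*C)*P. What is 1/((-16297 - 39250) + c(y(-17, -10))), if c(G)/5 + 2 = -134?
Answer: -1/56227 ≈ -1.7785e-5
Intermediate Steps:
y(P, C) = 0 (y(P, C) = 0*P = 0)
c(G) = -680 (c(G) = -10 + 5*(-134) = -10 - 670 = -680)
1/((-16297 - 39250) + c(y(-17, -10))) = 1/((-16297 - 39250) - 680) = 1/(-55547 - 680) = 1/(-56227) = -1/56227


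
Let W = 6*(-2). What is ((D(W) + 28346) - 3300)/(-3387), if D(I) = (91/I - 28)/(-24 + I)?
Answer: -10820299/1463184 ≈ -7.3950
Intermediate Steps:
W = -12
D(I) = (-28 + 91/I)/(-24 + I)
((D(W) + 28346) - 3300)/(-3387) = ((7*(13 - 4*(-12))/(-12*(-24 - 12)) + 28346) - 3300)/(-3387) = ((7*(-1/12)*(13 + 48)/(-36) + 28346) - 3300)*(-1/3387) = ((7*(-1/12)*(-1/36)*61 + 28346) - 3300)*(-1/3387) = ((427/432 + 28346) - 3300)*(-1/3387) = (12245899/432 - 3300)*(-1/3387) = (10820299/432)*(-1/3387) = -10820299/1463184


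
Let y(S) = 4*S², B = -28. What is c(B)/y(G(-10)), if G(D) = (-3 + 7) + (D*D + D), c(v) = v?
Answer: -7/8836 ≈ -0.00079221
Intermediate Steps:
G(D) = 4 + D + D² (G(D) = 4 + (D² + D) = 4 + (D + D²) = 4 + D + D²)
c(B)/y(G(-10)) = -28*1/(4*(4 - 10 + (-10)²)²) = -28*1/(4*(4 - 10 + 100)²) = -28/(4*94²) = -28/(4*8836) = -28/35344 = -28*1/35344 = -7/8836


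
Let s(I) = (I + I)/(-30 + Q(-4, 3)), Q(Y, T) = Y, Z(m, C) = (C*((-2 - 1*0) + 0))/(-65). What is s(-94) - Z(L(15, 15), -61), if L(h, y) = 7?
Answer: 8184/1105 ≈ 7.4063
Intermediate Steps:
Z(m, C) = 2*C/65 (Z(m, C) = (C*((-2 + 0) + 0))*(-1/65) = (C*(-2 + 0))*(-1/65) = (C*(-2))*(-1/65) = -2*C*(-1/65) = 2*C/65)
s(I) = -I/17 (s(I) = (I + I)/(-30 - 4) = (2*I)/(-34) = (2*I)*(-1/34) = -I/17)
s(-94) - Z(L(15, 15), -61) = -1/17*(-94) - 2*(-61)/65 = 94/17 - 1*(-122/65) = 94/17 + 122/65 = 8184/1105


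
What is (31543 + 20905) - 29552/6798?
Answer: 178255976/3399 ≈ 52444.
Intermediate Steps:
(31543 + 20905) - 29552/6798 = 52448 - 29552*1/6798 = 52448 - 14776/3399 = 178255976/3399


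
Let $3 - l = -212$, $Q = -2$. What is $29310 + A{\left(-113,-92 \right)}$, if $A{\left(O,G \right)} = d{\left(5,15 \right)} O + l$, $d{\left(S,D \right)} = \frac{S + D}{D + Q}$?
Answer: $\frac{381565}{13} \approx 29351.0$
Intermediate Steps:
$d{\left(S,D \right)} = \frac{D + S}{-2 + D}$ ($d{\left(S,D \right)} = \frac{S + D}{D - 2} = \frac{D + S}{-2 + D}$)
$l = 215$ ($l = 3 - -212 = 3 + 212 = 215$)
$A{\left(O,G \right)} = 215 + \frac{20 O}{13}$ ($A{\left(O,G \right)} = \frac{15 + 5}{-2 + 15} O + 215 = \frac{1}{13} \cdot 20 O + 215 = \frac{20 O}{13} + 215 = 215 + \frac{20 O}{13}$)
$29310 + A{\left(-113,-92 \right)} = 29310 + \left(215 + \frac{20}{13} \left(-113\right)\right) = 29310 + \left(215 - \frac{2260}{13}\right) = 29310 + \frac{535}{13} = \frac{381565}{13}$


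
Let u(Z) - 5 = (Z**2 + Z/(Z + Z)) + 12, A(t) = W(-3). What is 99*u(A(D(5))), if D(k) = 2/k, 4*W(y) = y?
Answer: 28611/16 ≈ 1788.2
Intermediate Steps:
W(y) = y/4
A(t) = -3/4 (A(t) = (1/4)*(-3) = -3/4)
u(Z) = 35/2 + Z**2 (u(Z) = 5 + ((Z**2 + Z/(Z + Z)) + 12) = 5 + ((Z**2 + Z/((2*Z))) + 12) = 5 + ((Z**2 + (1/(2*Z))*Z) + 12) = 5 + ((Z**2 + 1/2) + 12) = 5 + ((1/2 + Z**2) + 12) = 5 + (25/2 + Z**2) = 35/2 + Z**2)
99*u(A(D(5))) = 99*(35/2 + (-3/4)**2) = 99*(35/2 + 9/16) = 99*(289/16) = 28611/16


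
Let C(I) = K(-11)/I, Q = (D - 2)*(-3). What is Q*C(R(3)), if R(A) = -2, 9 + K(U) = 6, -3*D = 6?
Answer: 18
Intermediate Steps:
D = -2 (D = -⅓*6 = -2)
K(U) = -3 (K(U) = -9 + 6 = -3)
Q = 12 (Q = (-2 - 2)*(-3) = -4*(-3) = 12)
C(I) = -3/I
Q*C(R(3)) = 12*(-3/(-2)) = 12*(-3*(-½)) = 12*(3/2) = 18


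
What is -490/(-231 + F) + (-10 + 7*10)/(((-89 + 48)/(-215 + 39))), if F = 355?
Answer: 644675/2542 ≈ 253.61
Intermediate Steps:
-490/(-231 + F) + (-10 + 7*10)/(((-89 + 48)/(-215 + 39))) = -490/(-231 + 355) + (-10 + 7*10)/(((-89 + 48)/(-215 + 39))) = -490/124 + (-10 + 70)/((-41/(-176))) = -490*1/124 + 60/((-41*(-1/176))) = -245/62 + 60/(41/176) = -245/62 + 60*(176/41) = -245/62 + 10560/41 = 644675/2542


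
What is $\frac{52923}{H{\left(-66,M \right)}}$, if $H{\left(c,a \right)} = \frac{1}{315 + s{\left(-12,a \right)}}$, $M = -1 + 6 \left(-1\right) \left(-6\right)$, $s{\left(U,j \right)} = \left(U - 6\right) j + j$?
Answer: $-14818440$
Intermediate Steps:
$s{\left(U,j \right)} = j + j \left(-6 + U\right)$ ($s{\left(U,j \right)} = \left(U - 6\right) j + j = \left(-6 + U\right) j + j = j \left(-6 + U\right) + j = j + j \left(-6 + U\right)$)
$M = 35$ ($M = -1 - -36 = -1 + 36 = 35$)
$H{\left(c,a \right)} = \frac{1}{315 - 17 a}$ ($H{\left(c,a \right)} = \frac{1}{315 + a \left(-5 - 12\right)} = \frac{1}{315 + a \left(-17\right)} = \frac{1}{315 - 17 a}$)
$\frac{52923}{H{\left(-66,M \right)}} = \frac{52923}{\left(-1\right) \frac{1}{-315 + 17 \cdot 35}} = \frac{52923}{\left(-1\right) \frac{1}{-315 + 595}} = \frac{52923}{\left(-1\right) \frac{1}{280}} = \frac{52923}{- \frac{1}{280}} = 52923 \left(-280\right) = -14818440$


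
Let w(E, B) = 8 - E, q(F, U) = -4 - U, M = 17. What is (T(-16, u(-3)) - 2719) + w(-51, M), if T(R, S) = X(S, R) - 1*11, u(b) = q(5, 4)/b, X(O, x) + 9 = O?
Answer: -8032/3 ≈ -2677.3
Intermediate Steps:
X(O, x) = -9 + O
u(b) = -8/b (u(b) = (-4 - 1*4)/b = (-4 - 4)/b = -8/b)
T(R, S) = -20 + S (T(R, S) = (-9 + S) - 1*11 = (-9 + S) - 11 = -20 + S)
(T(-16, u(-3)) - 2719) + w(-51, M) = ((-20 - 8/(-3)) - 2719) + (8 - 1*(-51)) = ((-20 - 8*(-⅓)) - 2719) + (8 + 51) = ((-20 + 8/3) - 2719) + 59 = (-52/3 - 2719) + 59 = -8209/3 + 59 = -8032/3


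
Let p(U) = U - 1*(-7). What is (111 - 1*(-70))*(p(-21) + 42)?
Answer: 5068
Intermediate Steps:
p(U) = 7 + U (p(U) = U + 7 = 7 + U)
(111 - 1*(-70))*(p(-21) + 42) = (111 - 1*(-70))*((7 - 21) + 42) = (111 + 70)*(-14 + 42) = 181*28 = 5068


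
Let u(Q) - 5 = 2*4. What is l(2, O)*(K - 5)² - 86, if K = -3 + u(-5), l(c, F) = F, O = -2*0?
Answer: -86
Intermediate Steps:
u(Q) = 13 (u(Q) = 5 + 2*4 = 5 + 8 = 13)
O = 0
K = 10 (K = -3 + 13 = 10)
l(2, O)*(K - 5)² - 86 = 0*(10 - 5)² - 86 = 0*5² - 86 = 0*25 - 86 = 0 - 86 = -86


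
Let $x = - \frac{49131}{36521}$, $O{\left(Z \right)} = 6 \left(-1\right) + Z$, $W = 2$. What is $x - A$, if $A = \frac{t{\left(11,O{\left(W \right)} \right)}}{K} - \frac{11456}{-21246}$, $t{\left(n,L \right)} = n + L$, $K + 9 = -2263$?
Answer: $- \frac{1658368228991}{881450988576} \approx -1.8814$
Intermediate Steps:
$K = -2272$ ($K = -9 - 2263 = -2272$)
$O{\left(Z \right)} = -6 + Z$
$t{\left(n,L \right)} = L + n$
$A = \frac{12939655}{24135456}$ ($A = \frac{\left(-6 + 2\right) + 11}{-2272} - \frac{11456}{-21246} = \left(-4 + 11\right) \left(- \frac{1}{2272}\right) - - \frac{5728}{10623} = 7 \left(- \frac{1}{2272}\right) + \frac{5728}{10623} = - \frac{7}{2272} + \frac{5728}{10623} = \frac{12939655}{24135456} \approx 0.53613$)
$x = - \frac{49131}{36521}$ ($x = \left(-49131\right) \frac{1}{36521} = - \frac{49131}{36521} \approx -1.3453$)
$x - A = - \frac{49131}{36521} - \frac{12939655}{24135456} = - \frac{1658368228991}{881450988576}$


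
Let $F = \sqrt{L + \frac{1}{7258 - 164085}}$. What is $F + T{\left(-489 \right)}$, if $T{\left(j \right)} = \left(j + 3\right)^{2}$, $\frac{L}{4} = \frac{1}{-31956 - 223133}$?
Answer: $236196 + \frac{i \sqrt{12566804235799}}{754808351} \approx 2.362 \cdot 10^{5} + 0.0046965 i$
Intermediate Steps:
$L = - \frac{4}{255089}$ ($L = \frac{4}{-31956 - 223133} = \frac{4}{-255089} = 4 \left(- \frac{1}{255089}\right) = - \frac{4}{255089} \approx -1.5681 \cdot 10^{-5}$)
$T{\left(j \right)} = \left(3 + j\right)^{2}$
$F = \frac{i \sqrt{12566804235799}}{754808351}$ ($F = \sqrt{- \frac{4}{255089} + \frac{1}{7258 - 164085}} = \sqrt{- \frac{4}{255089} + \frac{1}{-156827}} = \sqrt{- \frac{4}{255089} - \frac{1}{156827}} = \sqrt{- \frac{16649}{754808351}} = \frac{i \sqrt{12566804235799}}{754808351} \approx 0.0046965 i$)
$F + T{\left(-489 \right)} = \frac{i \sqrt{12566804235799}}{754808351} + \left(3 - 489\right)^{2} = \frac{i \sqrt{12566804235799}}{754808351} + \left(-486\right)^{2} = \frac{i \sqrt{12566804235799}}{754808351} + 236196 = 236196 + \frac{i \sqrt{12566804235799}}{754808351}$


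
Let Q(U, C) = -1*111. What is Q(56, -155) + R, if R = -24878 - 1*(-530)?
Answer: -24459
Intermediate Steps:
Q(U, C) = -111
R = -24348 (R = -24878 + 530 = -24348)
Q(56, -155) + R = -111 - 24348 = -24459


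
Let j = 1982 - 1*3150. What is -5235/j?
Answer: 5235/1168 ≈ 4.4820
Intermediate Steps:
j = -1168 (j = 1982 - 3150 = -1168)
-5235/j = -5235/(-1168) = -5235*(-1/1168) = 5235/1168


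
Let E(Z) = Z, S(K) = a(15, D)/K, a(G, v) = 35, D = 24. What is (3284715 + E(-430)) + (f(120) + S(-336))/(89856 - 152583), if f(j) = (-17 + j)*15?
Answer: 9888640495205/3010896 ≈ 3.2843e+6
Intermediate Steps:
f(j) = -255 + 15*j
S(K) = 35/K
(3284715 + E(-430)) + (f(120) + S(-336))/(89856 - 152583) = (3284715 - 430) + ((-255 + 15*120) + 35/(-336))/(89856 - 152583) = 3284285 + ((-255 + 1800) + 35*(-1/336))/(-62727) = 3284285 + (1545 - 5/48)*(-1/62727) = 3284285 + (74155/48)*(-1/62727) = 3284285 - 74155/3010896 = 9888640495205/3010896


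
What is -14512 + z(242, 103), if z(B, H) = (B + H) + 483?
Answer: -13684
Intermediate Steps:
z(B, H) = 483 + B + H
-14512 + z(242, 103) = -14512 + (483 + 242 + 103) = -14512 + 828 = -13684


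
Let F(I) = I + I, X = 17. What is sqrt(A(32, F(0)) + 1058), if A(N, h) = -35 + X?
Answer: 4*sqrt(65) ≈ 32.249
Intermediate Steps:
F(I) = 2*I
A(N, h) = -18 (A(N, h) = -35 + 17 = -18)
sqrt(A(32, F(0)) + 1058) = sqrt(-18 + 1058) = sqrt(1040) = 4*sqrt(65)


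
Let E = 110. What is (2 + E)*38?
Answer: 4256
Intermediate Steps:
(2 + E)*38 = (2 + 110)*38 = 112*38 = 4256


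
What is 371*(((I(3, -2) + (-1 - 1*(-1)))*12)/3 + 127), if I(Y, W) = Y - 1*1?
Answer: 50085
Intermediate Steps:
I(Y, W) = -1 + Y (I(Y, W) = Y - 1 = -1 + Y)
371*(((I(3, -2) + (-1 - 1*(-1)))*12)/3 + 127) = 371*((((-1 + 3) + (-1 - 1*(-1)))*12)/3 + 127) = 371*(((2 + (-1 + 1))*12)*(⅓) + 127) = 371*(((2 + 0)*12)*(⅓) + 127) = 371*((2*12)*(⅓) + 127) = 371*(24*(⅓) + 127) = 371*(8 + 127) = 371*135 = 50085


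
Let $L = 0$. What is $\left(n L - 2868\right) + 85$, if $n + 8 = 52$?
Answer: $-2783$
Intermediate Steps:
$n = 44$ ($n = -8 + 52 = 44$)
$\left(n L - 2868\right) + 85 = \left(44 \cdot 0 - 2868\right) + 85 = \left(0 - 2868\right) + 85 = -2868 + 85 = -2783$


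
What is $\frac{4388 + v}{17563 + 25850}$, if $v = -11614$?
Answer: $- \frac{7226}{43413} \approx -0.16645$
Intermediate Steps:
$\frac{4388 + v}{17563 + 25850} = \frac{4388 - 11614}{17563 + 25850} = - \frac{7226}{43413}$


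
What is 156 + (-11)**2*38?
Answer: 4754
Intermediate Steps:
156 + (-11)**2*38 = 156 + 121*38 = 156 + 4598 = 4754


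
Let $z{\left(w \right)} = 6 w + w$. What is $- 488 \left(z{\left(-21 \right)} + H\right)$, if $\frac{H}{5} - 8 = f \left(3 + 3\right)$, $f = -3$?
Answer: $96136$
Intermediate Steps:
$H = -50$ ($H = 40 + 5 \left(- 3 \left(3 + 3\right)\right) = 40 + 5 \left(\left(-3\right) 6\right) = 40 + 5 \left(-18\right) = 40 - 90 = -50$)
$z{\left(w \right)} = 7 w$
$- 488 \left(z{\left(-21 \right)} + H\right) = - 488 \left(7 \left(-21\right) - 50\right) = - 488 \left(-147 - 50\right) = \left(-488\right) \left(-197\right) = 96136$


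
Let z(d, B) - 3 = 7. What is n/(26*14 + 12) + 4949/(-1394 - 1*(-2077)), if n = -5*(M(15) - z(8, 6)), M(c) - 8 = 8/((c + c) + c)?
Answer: 8401711/1155636 ≈ 7.2702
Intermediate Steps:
z(d, B) = 10 (z(d, B) = 3 + 7 = 10)
M(c) = 8 + 8/(3*c) (M(c) = 8 + 8/((c + c) + c) = 8 + 8/(2*c + c) = 8 + 8/((3*c)) = 8 + 8*(1/(3*c)) = 8 + 8/(3*c))
n = 82/9 (n = -5*((8 + (8/3)/15) - 1*10) = -5*((8 + (8/3)*(1/15)) - 10) = -5*((8 + 8/45) - 10) = -5*(368/45 - 10) = -5*(-82/45) = 82/9 ≈ 9.1111)
n/(26*14 + 12) + 4949/(-1394 - 1*(-2077)) = 82/(9*(26*14 + 12)) + 4949/(-1394 - 1*(-2077)) = 82/(9*(364 + 12)) + 4949/(-1394 + 2077) = (82/9)/376 + 4949/683 = (82/9)*(1/376) + 4949*(1/683) = 41/1692 + 4949/683 = 8401711/1155636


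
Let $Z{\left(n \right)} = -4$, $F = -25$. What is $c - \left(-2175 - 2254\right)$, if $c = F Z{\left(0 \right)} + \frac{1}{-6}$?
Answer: $\frac{27173}{6} \approx 4528.8$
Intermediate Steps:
$c = \frac{599}{6}$ ($c = \left(-25\right) \left(-4\right) + \frac{1}{-6} = 100 - \frac{1}{6} = \frac{599}{6} \approx 99.833$)
$c - \left(-2175 - 2254\right) = \frac{599}{6} - \left(-2175 - 2254\right) = \frac{599}{6} - -4429 = \frac{599}{6} + 4429 = \frac{27173}{6}$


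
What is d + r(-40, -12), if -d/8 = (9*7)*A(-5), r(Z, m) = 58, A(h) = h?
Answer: 2578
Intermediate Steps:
d = 2520 (d = -8*9*7*(-5) = -504*(-5) = -8*(-315) = 2520)
d + r(-40, -12) = 2520 + 58 = 2578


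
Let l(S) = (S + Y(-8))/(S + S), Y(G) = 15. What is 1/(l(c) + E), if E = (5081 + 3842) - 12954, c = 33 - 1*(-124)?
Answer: -157/632781 ≈ -0.00024811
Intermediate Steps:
c = 157 (c = 33 + 124 = 157)
l(S) = (15 + S)/(2*S) (l(S) = (S + 15)/(S + S) = (15 + S)/((2*S)) = (15 + S)*(1/(2*S)) = (15 + S)/(2*S))
E = -4031 (E = 8923 - 12954 = -4031)
1/(l(c) + E) = 1/((½)*(15 + 157)/157 - 4031) = 1/((½)*(1/157)*172 - 4031) = 1/(86/157 - 4031) = 1/(-632781/157) = -157/632781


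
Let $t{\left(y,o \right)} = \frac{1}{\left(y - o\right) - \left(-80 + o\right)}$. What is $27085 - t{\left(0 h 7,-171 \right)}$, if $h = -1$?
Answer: $\frac{11429869}{422} \approx 27085.0$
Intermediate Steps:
$t{\left(y,o \right)} = \frac{1}{80 + y - 2 o}$
$27085 - t{\left(0 h 7,-171 \right)} = 27085 - \frac{1}{80 + 0 \left(-1\right) 7 - -342} = 27085 - \frac{1}{80 + 0 \cdot 7 + 342} = 27085 - \frac{1}{80 + 0 + 342} = 27085 - \frac{1}{422} = \frac{11429869}{422}$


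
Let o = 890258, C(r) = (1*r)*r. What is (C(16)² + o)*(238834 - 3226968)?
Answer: -2856040548396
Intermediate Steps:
C(r) = r² (C(r) = r*r = r²)
(C(16)² + o)*(238834 - 3226968) = ((16²)² + 890258)*(238834 - 3226968) = (256² + 890258)*(-2988134) = (65536 + 890258)*(-2988134) = 955794*(-2988134) = -2856040548396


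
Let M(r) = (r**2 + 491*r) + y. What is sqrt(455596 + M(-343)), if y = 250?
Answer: sqrt(405082) ≈ 636.46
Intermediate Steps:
M(r) = 250 + r**2 + 491*r (M(r) = (r**2 + 491*r) + 250 = 250 + r**2 + 491*r)
sqrt(455596 + M(-343)) = sqrt(455596 + (250 + (-343)**2 + 491*(-343))) = sqrt(455596 + (250 + 117649 - 168413)) = sqrt(455596 - 50514) = sqrt(405082)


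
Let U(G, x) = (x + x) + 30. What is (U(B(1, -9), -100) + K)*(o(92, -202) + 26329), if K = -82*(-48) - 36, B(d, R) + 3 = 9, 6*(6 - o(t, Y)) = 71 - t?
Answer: 98242605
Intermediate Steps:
o(t, Y) = -35/6 + t/6 (o(t, Y) = 6 - (71 - t)/6 = 6 + (-71/6 + t/6) = -35/6 + t/6)
B(d, R) = 6 (B(d, R) = -3 + 9 = 6)
U(G, x) = 30 + 2*x (U(G, x) = 2*x + 30 = 30 + 2*x)
K = 3900 (K = 3936 - 36 = 3900)
(U(B(1, -9), -100) + K)*(o(92, -202) + 26329) = ((30 + 2*(-100)) + 3900)*((-35/6 + (⅙)*92) + 26329) = ((30 - 200) + 3900)*((-35/6 + 46/3) + 26329) = (-170 + 3900)*(19/2 + 26329) = 3730*(52677/2) = 98242605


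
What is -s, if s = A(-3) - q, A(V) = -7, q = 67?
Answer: 74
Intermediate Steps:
s = -74 (s = -7 - 1*67 = -7 - 67 = -74)
-s = -1*(-74) = 74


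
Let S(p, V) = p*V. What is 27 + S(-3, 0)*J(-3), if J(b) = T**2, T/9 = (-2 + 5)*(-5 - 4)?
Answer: 27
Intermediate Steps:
S(p, V) = V*p
T = -243 (T = 9*((-2 + 5)*(-5 - 4)) = 9*(3*(-9)) = 9*(-27) = -243)
J(b) = 59049 (J(b) = (-243)**2 = 59049)
27 + S(-3, 0)*J(-3) = 27 + (0*(-3))*59049 = 27 + 0*59049 = 27 + 0 = 27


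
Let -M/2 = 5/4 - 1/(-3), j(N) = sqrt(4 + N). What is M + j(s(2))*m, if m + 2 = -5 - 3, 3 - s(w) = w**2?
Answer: -19/6 - 10*sqrt(3) ≈ -20.487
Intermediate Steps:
s(w) = 3 - w**2
m = -10 (m = -2 + (-5 - 3) = -2 - 8 = -10)
M = -19/6 (M = -2*(5/4 - 1/(-3)) = -2*(5*(1/4) - 1*(-1/3)) = -2*(5/4 + 1/3) = -2*19/12 = -19/6 ≈ -3.1667)
M + j(s(2))*m = -19/6 + sqrt(4 + (3 - 1*2**2))*(-10) = -19/6 + sqrt(4 + (3 - 1*4))*(-10) = -19/6 + sqrt(4 + (3 - 4))*(-10) = -19/6 + sqrt(4 - 1)*(-10) = -19/6 + sqrt(3)*(-10) = -19/6 - 10*sqrt(3)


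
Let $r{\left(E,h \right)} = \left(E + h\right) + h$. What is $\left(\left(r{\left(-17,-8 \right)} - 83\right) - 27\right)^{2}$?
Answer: $20449$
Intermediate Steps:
$r{\left(E,h \right)} = E + 2 h$
$\left(\left(r{\left(-17,-8 \right)} - 83\right) - 27\right)^{2} = \left(\left(\left(-17 + 2 \left(-8\right)\right) - 83\right) - 27\right)^{2} = \left(\left(\left(-17 - 16\right) - 83\right) - 27\right)^{2} = \left(\left(-33 - 83\right) - 27\right)^{2} = \left(-116 - 27\right)^{2} = \left(-143\right)^{2} = 20449$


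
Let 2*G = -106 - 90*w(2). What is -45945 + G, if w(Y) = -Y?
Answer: -45908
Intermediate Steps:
G = 37 (G = (-106 - (-90)*2)/2 = (-106 - 90*(-2))/2 = (-106 + 180)/2 = (1/2)*74 = 37)
-45945 + G = -45945 + 37 = -45908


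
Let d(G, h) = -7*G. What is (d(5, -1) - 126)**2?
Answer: 25921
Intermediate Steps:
(d(5, -1) - 126)**2 = (-7*5 - 126)**2 = (-35 - 126)**2 = (-161)**2 = 25921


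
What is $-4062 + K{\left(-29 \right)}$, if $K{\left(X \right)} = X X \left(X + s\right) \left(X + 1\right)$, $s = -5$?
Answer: $796570$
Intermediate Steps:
$K{\left(X \right)} = X^{2} \left(1 + X\right) \left(-5 + X\right)$ ($K{\left(X \right)} = X X \left(X - 5\right) \left(X + 1\right) = X^{2} \left(-5 + X\right) \left(1 + X\right) = X^{2} \left(1 + X\right) \left(-5 + X\right)$)
$-4062 + K{\left(-29 \right)} = -4062 + \left(-29\right)^{2} \left(-5 + \left(-29\right)^{2} - -116\right) = -4062 + 841 \left(-5 + 841 + 116\right) = -4062 + 841 \cdot 952 = -4062 + 800632 = 796570$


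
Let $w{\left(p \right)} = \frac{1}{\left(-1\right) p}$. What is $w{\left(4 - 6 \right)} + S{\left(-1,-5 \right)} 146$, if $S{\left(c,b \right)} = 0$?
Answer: $\frac{1}{2} \approx 0.5$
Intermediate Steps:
$w{\left(p \right)} = - \frac{1}{p}$
$w{\left(4 - 6 \right)} + S{\left(-1,-5 \right)} 146 = - \frac{1}{4 - 6} + 0 \cdot 146 = - \frac{1}{4 - 6} + 0 = - \frac{1}{-2} + 0 = \left(-1\right) \left(- \frac{1}{2}\right) + 0 = \frac{1}{2} + 0 = \frac{1}{2}$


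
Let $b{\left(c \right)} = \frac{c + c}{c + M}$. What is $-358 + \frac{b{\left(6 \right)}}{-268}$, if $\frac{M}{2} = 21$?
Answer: $- \frac{383777}{1072} \approx -358.0$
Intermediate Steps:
$M = 42$ ($M = 2 \cdot 21 = 42$)
$b{\left(c \right)} = \frac{2 c}{42 + c}$ ($b{\left(c \right)} = \frac{c + c}{c + 42} = \frac{2 c}{42 + c}$)
$-358 + \frac{b{\left(6 \right)}}{-268} = -358 + \frac{2 \cdot 6 \frac{1}{42 + 6}}{-268} = -358 - \frac{2 \cdot 6 \cdot \frac{1}{48}}{268} = -358 - \frac{1}{1072} = - \frac{383777}{1072}$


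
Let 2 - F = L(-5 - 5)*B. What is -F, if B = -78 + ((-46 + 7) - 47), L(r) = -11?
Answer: 1802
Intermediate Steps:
B = -164 (B = -78 + (-39 - 47) = -78 - 86 = -164)
F = -1802 (F = 2 - (-11)*(-164) = 2 - 1*1804 = 2 - 1804 = -1802)
-F = -1*(-1802) = 1802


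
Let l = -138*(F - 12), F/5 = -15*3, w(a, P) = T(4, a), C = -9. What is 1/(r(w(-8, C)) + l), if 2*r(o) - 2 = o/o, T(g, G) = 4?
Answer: 2/65415 ≈ 3.0574e-5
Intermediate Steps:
w(a, P) = 4
r(o) = 3/2 (r(o) = 1 + (o/o)/2 = 1 + (½)*1 = 1 + ½ = 3/2)
F = -225 (F = 5*(-15*3) = 5*(-45) = -225)
l = 32706 (l = -138*(-225 - 12) = -138*(-237) = 32706)
1/(r(w(-8, C)) + l) = 1/(3/2 + 32706) = 1/(65415/2) = 2/65415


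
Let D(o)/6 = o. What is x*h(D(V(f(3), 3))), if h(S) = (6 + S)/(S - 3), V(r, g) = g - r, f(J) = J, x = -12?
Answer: 24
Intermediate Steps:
D(o) = 6*o
h(S) = (6 + S)/(-3 + S)
x*h(D(V(f(3), 3))) = -12*(6 + 6*(3 - 1*3))/(-3 + 6*(3 - 1*3)) = -12*(6 + 6*(3 - 3))/(-3 + 6*(3 - 3)) = -12*(6 + 6*0)/(-3 + 6*0) = -12*(6 + 0)/(-3 + 0) = -12*6/(-3) = -(-4)*6 = -12*(-2) = 24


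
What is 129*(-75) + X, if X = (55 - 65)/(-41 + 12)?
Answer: -280565/29 ≈ -9674.7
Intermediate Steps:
X = 10/29 (X = -10/(-29) = -10*(-1/29) = 10/29 ≈ 0.34483)
129*(-75) + X = 129*(-75) + 10/29 = -9675 + 10/29 = -280565/29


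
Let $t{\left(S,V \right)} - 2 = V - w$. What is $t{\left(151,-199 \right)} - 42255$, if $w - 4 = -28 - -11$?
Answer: $-42439$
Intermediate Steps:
$w = -13$ ($w = 4 - 17 = -13$)
$t{\left(S,V \right)} = 15 + V$ ($t{\left(S,V \right)} = 2 + \left(V - -13\right) = 2 + \left(V + 13\right) = 2 + \left(13 + V\right) = 15 + V$)
$t{\left(151,-199 \right)} - 42255 = \left(15 - 199\right) - 42255 = -184 - 42255 = -42439$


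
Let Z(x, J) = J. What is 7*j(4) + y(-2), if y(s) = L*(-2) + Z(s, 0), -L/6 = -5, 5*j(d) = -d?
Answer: -328/5 ≈ -65.600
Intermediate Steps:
j(d) = -d/5 (j(d) = (-d)/5 = -d/5)
L = 30 (L = -6*(-5) = 30)
y(s) = -60 (y(s) = 30*(-2) + 0 = -60 + 0 = -60)
7*j(4) + y(-2) = 7*(-⅕*4) - 60 = 7*(-⅘) - 60 = -28/5 - 60 = -328/5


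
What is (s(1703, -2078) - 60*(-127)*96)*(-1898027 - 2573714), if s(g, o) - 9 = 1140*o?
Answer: 7321988467731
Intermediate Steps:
s(g, o) = 9 + 1140*o
(s(1703, -2078) - 60*(-127)*96)*(-1898027 - 2573714) = ((9 + 1140*(-2078)) - 60*(-127)*96)*(-1898027 - 2573714) = ((9 - 2368920) + 7620*96)*(-4471741) = (-2368911 + 731520)*(-4471741) = -1637391*(-4471741) = 7321988467731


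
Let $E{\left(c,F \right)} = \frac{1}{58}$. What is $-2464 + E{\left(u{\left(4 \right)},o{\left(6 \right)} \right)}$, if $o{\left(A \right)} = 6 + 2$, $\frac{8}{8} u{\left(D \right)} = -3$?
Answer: $- \frac{142911}{58} \approx -2464.0$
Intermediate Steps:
$u{\left(D \right)} = -3$
$o{\left(A \right)} = 8$
$E{\left(c,F \right)} = \frac{1}{58}$
$-2464 + E{\left(u{\left(4 \right)},o{\left(6 \right)} \right)} = -2464 + \frac{1}{58} = - \frac{142911}{58}$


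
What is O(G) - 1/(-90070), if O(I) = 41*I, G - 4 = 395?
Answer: 1473455131/90070 ≈ 16359.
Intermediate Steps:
G = 399 (G = 4 + 395 = 399)
O(G) - 1/(-90070) = 41*399 - 1/(-90070) = 16359 - 1*(-1/90070) = 16359 + 1/90070 = 1473455131/90070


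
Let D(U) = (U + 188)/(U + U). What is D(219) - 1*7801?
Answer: -3416431/438 ≈ -7800.1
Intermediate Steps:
D(U) = (188 + U)/(2*U) (D(U) = (188 + U)/((2*U)) = (188 + U)*(1/(2*U)) = (188 + U)/(2*U))
D(219) - 1*7801 = (1/2)*(188 + 219)/219 - 1*7801 = (1/2)*(1/219)*407 - 7801 = 407/438 - 7801 = -3416431/438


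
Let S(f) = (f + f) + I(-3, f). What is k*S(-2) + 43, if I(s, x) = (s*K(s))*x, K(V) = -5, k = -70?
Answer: 2423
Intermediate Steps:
I(s, x) = -5*s*x (I(s, x) = (s*(-5))*x = (-5*s)*x = -5*s*x)
S(f) = 17*f (S(f) = (f + f) - 5*(-3)*f = 2*f + 15*f = 17*f)
k*S(-2) + 43 = -1190*(-2) + 43 = -70*(-34) + 43 = 2380 + 43 = 2423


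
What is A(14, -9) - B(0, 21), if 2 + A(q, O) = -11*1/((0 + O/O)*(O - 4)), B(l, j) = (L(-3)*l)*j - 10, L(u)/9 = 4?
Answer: 115/13 ≈ 8.8462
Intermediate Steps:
L(u) = 36 (L(u) = 9*4 = 36)
B(l, j) = -10 + 36*j*l (B(l, j) = (36*l)*j - 10 = 36*j*l - 10 = -10 + 36*j*l)
A(q, O) = -2 - 11/(-4 + O) (A(q, O) = -2 - 11*1/((0 + O/O)*(O - 4)) = -2 - 11*1/((0 + 1)*(-4 + O)) = -2 - 11/(-4 + O))
A(14, -9) - B(0, 21) = (-3 - 2*(-9))/(-4 - 9) - (-10 + 36*21*0) = (-3 + 18)/(-13) - (-10 + 0) = -1/13*15 - 1*(-10) = -15/13 + 10 = 115/13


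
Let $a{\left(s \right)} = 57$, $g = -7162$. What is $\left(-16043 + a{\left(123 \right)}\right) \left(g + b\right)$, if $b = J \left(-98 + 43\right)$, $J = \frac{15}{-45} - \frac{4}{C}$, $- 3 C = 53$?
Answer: $\frac{18189238478}{159} \approx 1.144 \cdot 10^{8}$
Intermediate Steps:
$C = - \frac{53}{3}$ ($C = \left(- \frac{1}{3}\right) 53 = - \frac{53}{3} \approx -17.667$)
$J = - \frac{17}{159}$ ($J = \frac{15}{-45} - \frac{4}{- \frac{53}{3}} = 15 \left(- \frac{1}{45}\right) - - \frac{12}{53} = - \frac{1}{3} + \frac{12}{53} = - \frac{17}{159} \approx -0.10692$)
$b = \frac{935}{159}$ ($b = - \frac{17 \left(-98 + 43\right)}{159} = \left(- \frac{17}{159}\right) \left(-55\right) = \frac{935}{159} \approx 5.8805$)
$\left(-16043 + a{\left(123 \right)}\right) \left(g + b\right) = \left(-16043 + 57\right) \left(-7162 + \frac{935}{159}\right) = \left(-15986\right) \left(- \frac{1137823}{159}\right) = \frac{18189238478}{159}$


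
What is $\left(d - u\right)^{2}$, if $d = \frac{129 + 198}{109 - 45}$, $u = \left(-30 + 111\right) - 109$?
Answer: $\frac{4490161}{4096} \approx 1096.2$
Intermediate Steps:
$u = -28$ ($u = 81 - 109 = -28$)
$d = \frac{327}{64} \approx 5.1094$
$\left(d - u\right)^{2} = \left(\frac{327}{64} - -28\right)^{2} = \left(\frac{327}{64} + 28\right)^{2} = \left(\frac{2119}{64}\right)^{2} = \frac{4490161}{4096}$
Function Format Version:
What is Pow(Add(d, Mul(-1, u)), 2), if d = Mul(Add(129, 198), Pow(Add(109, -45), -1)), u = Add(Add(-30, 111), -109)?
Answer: Rational(4490161, 4096) ≈ 1096.2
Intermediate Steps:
u = -28 (u = Add(81, -109) = -28)
d = Rational(327, 64) (d = Mul(327, Pow(64, -1)) = Mul(327, Rational(1, 64)) = Rational(327, 64) ≈ 5.1094)
Pow(Add(d, Mul(-1, u)), 2) = Pow(Add(Rational(327, 64), Mul(-1, -28)), 2) = Pow(Add(Rational(327, 64), 28), 2) = Pow(Rational(2119, 64), 2) = Rational(4490161, 4096)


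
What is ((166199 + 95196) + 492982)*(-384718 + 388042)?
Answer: 2507549148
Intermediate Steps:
((166199 + 95196) + 492982)*(-384718 + 388042) = (261395 + 492982)*3324 = 754377*3324 = 2507549148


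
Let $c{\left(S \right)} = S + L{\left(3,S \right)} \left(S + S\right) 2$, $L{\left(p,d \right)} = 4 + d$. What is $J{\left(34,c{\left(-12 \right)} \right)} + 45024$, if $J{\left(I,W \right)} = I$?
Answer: $45058$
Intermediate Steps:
$c{\left(S \right)} = S + 4 S \left(4 + S\right)$ ($c{\left(S \right)} = S + \left(4 + S\right) \left(S + S\right) 2 = S + \left(4 + S\right) 2 S 2 = S + \left(4 + S\right) 4 S = S + 4 S \left(4 + S\right)$)
$J{\left(34,c{\left(-12 \right)} \right)} + 45024 = 34 + 45024 = 45058$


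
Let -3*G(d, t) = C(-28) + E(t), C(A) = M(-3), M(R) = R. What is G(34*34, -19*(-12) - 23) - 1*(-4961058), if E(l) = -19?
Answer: 14883196/3 ≈ 4.9611e+6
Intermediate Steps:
C(A) = -3
G(d, t) = 22/3 (G(d, t) = -(-3 - 19)/3 = -⅓*(-22) = 22/3)
G(34*34, -19*(-12) - 23) - 1*(-4961058) = 22/3 - 1*(-4961058) = 22/3 + 4961058 = 14883196/3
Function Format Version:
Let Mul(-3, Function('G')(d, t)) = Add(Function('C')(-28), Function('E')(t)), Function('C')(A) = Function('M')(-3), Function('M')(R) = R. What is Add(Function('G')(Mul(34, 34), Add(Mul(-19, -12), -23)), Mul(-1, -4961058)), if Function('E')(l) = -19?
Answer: Rational(14883196, 3) ≈ 4.9611e+6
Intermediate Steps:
Function('C')(A) = -3
Function('G')(d, t) = Rational(22, 3) (Function('G')(d, t) = Mul(Rational(-1, 3), Add(-3, -19)) = Mul(Rational(-1, 3), -22) = Rational(22, 3))
Add(Function('G')(Mul(34, 34), Add(Mul(-19, -12), -23)), Mul(-1, -4961058)) = Add(Rational(22, 3), Mul(-1, -4961058)) = Add(Rational(22, 3), 4961058) = Rational(14883196, 3)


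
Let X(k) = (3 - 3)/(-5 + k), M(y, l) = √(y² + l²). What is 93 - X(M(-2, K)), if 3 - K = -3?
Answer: 93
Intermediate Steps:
K = 6 (K = 3 - 1*(-3) = 3 + 3 = 6)
M(y, l) = √(l² + y²)
X(k) = 0 (X(k) = 0/(-5 + k) = 0)
93 - X(M(-2, K)) = 93 - 1*0 = 93 + 0 = 93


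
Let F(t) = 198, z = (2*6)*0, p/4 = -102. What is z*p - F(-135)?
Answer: -198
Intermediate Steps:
p = -408 (p = 4*(-102) = -408)
z = 0 (z = 12*0 = 0)
z*p - F(-135) = 0*(-408) - 1*198 = 0 - 198 = -198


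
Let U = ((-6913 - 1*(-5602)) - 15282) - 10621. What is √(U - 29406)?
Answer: 2*I*√14155 ≈ 237.95*I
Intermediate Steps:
U = -27214 (U = ((-6913 + 5602) - 15282) - 10621 = (-1311 - 15282) - 10621 = -16593 - 10621 = -27214)
√(U - 29406) = √(-27214 - 29406) = √(-56620) = 2*I*√14155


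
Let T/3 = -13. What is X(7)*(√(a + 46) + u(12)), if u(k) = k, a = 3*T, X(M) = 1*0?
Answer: 0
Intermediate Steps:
T = -39 (T = 3*(-13) = -39)
X(M) = 0
a = -117 (a = 3*(-39) = -117)
X(7)*(√(a + 46) + u(12)) = 0*(√(-117 + 46) + 12) = 0*(√(-71) + 12) = 0*(I*√71 + 12) = 0*(12 + I*√71) = 0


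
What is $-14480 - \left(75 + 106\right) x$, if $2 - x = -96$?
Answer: $-32218$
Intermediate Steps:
$x = 98$ ($x = 2 - -96 = 2 + 96 = 98$)
$-14480 - \left(75 + 106\right) x = -14480 - \left(75 + 106\right) 98 = -14480 - 181 \cdot 98 = -14480 - 17738 = -32218$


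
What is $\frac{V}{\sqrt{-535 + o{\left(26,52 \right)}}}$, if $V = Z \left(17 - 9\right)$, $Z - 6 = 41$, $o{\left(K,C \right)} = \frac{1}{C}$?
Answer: $- \frac{752 i \sqrt{40183}}{9273} \approx - 16.256 i$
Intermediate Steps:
$Z = 47$ ($Z = 6 + 41 = 47$)
$V = 376$ ($V = 47 \left(17 - 9\right) = 47 \cdot 8 = 376$)
$\frac{V}{\sqrt{-535 + o{\left(26,52 \right)}}} = \frac{376}{\sqrt{-535 + \frac{1}{52}}} = \frac{376}{\sqrt{- \frac{27819}{52}}} = \frac{376}{\frac{3}{26} i \sqrt{40183}} = 376 \left(- \frac{2 i \sqrt{40183}}{9273}\right) = - \frac{752 i \sqrt{40183}}{9273}$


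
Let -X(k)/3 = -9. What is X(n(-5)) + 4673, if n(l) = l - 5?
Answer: 4700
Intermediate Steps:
n(l) = -5 + l
X(k) = 27 (X(k) = -3*(-9) = 27)
X(n(-5)) + 4673 = 27 + 4673 = 4700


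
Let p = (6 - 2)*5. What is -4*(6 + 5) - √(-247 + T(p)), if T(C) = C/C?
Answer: -44 - I*√246 ≈ -44.0 - 15.684*I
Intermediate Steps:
p = 20 (p = 4*5 = 20)
T(C) = 1
-4*(6 + 5) - √(-247 + T(p)) = -4*(6 + 5) - √(-247 + 1) = -4*11 - √(-246) = -44 - I*√246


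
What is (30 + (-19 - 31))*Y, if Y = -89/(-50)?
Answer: -178/5 ≈ -35.600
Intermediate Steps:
Y = 89/50 (Y = -89*(-1/50) = 89/50 ≈ 1.7800)
(30 + (-19 - 31))*Y = (30 + (-19 - 31))*(89/50) = (30 - 50)*(89/50) = -20*89/50 = -178/5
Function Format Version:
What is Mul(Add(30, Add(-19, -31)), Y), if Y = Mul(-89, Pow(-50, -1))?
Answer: Rational(-178, 5) ≈ -35.600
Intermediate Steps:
Y = Rational(89, 50) (Y = Mul(-89, Rational(-1, 50)) = Rational(89, 50) ≈ 1.7800)
Mul(Add(30, Add(-19, -31)), Y) = Mul(Add(30, Add(-19, -31)), Rational(89, 50)) = Mul(Add(30, -50), Rational(89, 50)) = Mul(-20, Rational(89, 50)) = Rational(-178, 5)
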